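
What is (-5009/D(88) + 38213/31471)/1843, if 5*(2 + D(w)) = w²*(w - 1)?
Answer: 24956594739/39076353425054 ≈ 0.00063866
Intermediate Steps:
D(w) = -2 + w²*(-1 + w)/5 (D(w) = -2 + (w²*(w - 1))/5 = -2 + (w²*(-1 + w))/5 = -2 + w²*(-1 + w)/5)
(-5009/D(88) + 38213/31471)/1843 = (-5009/(-2 - ⅕*88² + (⅕)*88³) + 38213/31471)/1843 = (-5009/(-2 - ⅕*7744 + (⅕)*681472) + 38213*(1/31471))*(1/1843) = (-5009/(-2 - 7744/5 + 681472/5) + 38213/31471)*(1/1843) = (-5009/673718/5 + 38213/31471)*(1/1843) = (-5009*5/673718 + 38213/31471)*(1/1843) = (-25045/673718 + 38213/31471)*(1/1843) = (24956594739/21202579178)*(1/1843) = 24956594739/39076353425054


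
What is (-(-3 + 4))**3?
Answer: -1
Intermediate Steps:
(-(-3 + 4))**3 = (-1*1)**3 = (-1)**3 = -1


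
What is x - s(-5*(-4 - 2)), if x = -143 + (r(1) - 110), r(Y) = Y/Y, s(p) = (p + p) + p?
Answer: -342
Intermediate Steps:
s(p) = 3*p (s(p) = 2*p + p = 3*p)
r(Y) = 1
x = -252 (x = -143 + (1 - 110) = -143 - 109 = -252)
x - s(-5*(-4 - 2)) = -252 - 3*(-5*(-4 - 2)) = -252 - 3*(-5*(-6)) = -252 - 3*30 = -252 - 1*90 = -252 - 90 = -342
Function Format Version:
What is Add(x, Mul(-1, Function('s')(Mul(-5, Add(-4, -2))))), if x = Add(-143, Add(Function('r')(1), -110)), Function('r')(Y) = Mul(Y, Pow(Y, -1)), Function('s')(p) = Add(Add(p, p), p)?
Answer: -342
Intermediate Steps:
Function('s')(p) = Mul(3, p) (Function('s')(p) = Add(Mul(2, p), p) = Mul(3, p))
Function('r')(Y) = 1
x = -252 (x = Add(-143, Add(1, -110)) = Add(-143, -109) = -252)
Add(x, Mul(-1, Function('s')(Mul(-5, Add(-4, -2))))) = Add(-252, Mul(-1, Mul(3, Mul(-5, Add(-4, -2))))) = Add(-252, Mul(-1, Mul(3, Mul(-5, -6)))) = Add(-252, Mul(-1, Mul(3, 30))) = Add(-252, Mul(-1, 90)) = Add(-252, -90) = -342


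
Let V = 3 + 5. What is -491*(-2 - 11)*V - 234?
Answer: 50830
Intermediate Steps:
V = 8
-491*(-2 - 11)*V - 234 = -491*(-2 - 11)*8 - 234 = -(-6383)*8 - 234 = -491*(-104) - 234 = 51064 - 234 = 50830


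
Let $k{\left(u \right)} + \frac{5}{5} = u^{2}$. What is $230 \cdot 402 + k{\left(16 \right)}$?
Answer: $92715$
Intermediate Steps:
$k{\left(u \right)} = -1 + u^{2}$
$230 \cdot 402 + k{\left(16 \right)} = 230 \cdot 402 - \left(1 - 16^{2}\right) = 92460 + \left(-1 + 256\right) = 92460 + 255 = 92715$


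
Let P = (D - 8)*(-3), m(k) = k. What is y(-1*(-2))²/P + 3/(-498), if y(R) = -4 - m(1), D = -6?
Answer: 1027/1743 ≈ 0.58921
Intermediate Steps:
P = 42 (P = (-6 - 8)*(-3) = -14*(-3) = 42)
y(R) = -5 (y(R) = -4 - 1*1 = -4 - 1 = -5)
y(-1*(-2))²/P + 3/(-498) = (-5)²/42 + 3/(-498) = 25*(1/42) + 3*(-1/498) = 25/42 - 1/166 = 1027/1743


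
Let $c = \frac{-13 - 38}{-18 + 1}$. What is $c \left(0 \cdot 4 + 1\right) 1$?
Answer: $3$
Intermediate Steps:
$c = 3$ ($c = - \frac{51}{-17} = \left(-51\right) \left(- \frac{1}{17}\right) = 3$)
$c \left(0 \cdot 4 + 1\right) 1 = 3 \left(0 \cdot 4 + 1\right) 1 = 3 \left(0 + 1\right) 1 = 3 \cdot 1 \cdot 1 = 3 \cdot 1 = 3$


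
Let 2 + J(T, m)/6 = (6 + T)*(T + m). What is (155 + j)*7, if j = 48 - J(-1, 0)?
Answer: 1715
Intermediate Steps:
J(T, m) = -12 + 6*(6 + T)*(T + m) (J(T, m) = -12 + 6*((6 + T)*(T + m)) = -12 + 6*(6 + T)*(T + m))
j = 90 (j = 48 - (-12 + 6*(-1)² + 36*(-1) + 36*0 + 6*(-1)*0) = 48 - (-12 + 6*1 - 36 + 0 + 0) = 48 - (-12 + 6 - 36 + 0 + 0) = 48 - 1*(-42) = 48 + 42 = 90)
(155 + j)*7 = (155 + 90)*7 = 245*7 = 1715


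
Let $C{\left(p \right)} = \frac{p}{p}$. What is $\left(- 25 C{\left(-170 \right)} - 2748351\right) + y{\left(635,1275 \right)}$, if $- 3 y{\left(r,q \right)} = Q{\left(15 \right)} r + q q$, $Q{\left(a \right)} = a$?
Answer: $-3293426$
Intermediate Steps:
$C{\left(p \right)} = 1$
$y{\left(r,q \right)} = - 5 r - \frac{q^{2}}{3}$ ($y{\left(r,q \right)} = - \frac{15 r + q q}{3} = - \frac{15 r + q^{2}}{3} = - \frac{q^{2} + 15 r}{3} = - 5 r - \frac{q^{2}}{3}$)
$\left(- 25 C{\left(-170 \right)} - 2748351\right) + y{\left(635,1275 \right)} = \left(\left(-25\right) 1 - 2748351\right) - \left(3175 + \frac{1275^{2}}{3}\right) = \left(-25 - 2748351\right) - 545050 = -2748376 - 545050 = -3293426$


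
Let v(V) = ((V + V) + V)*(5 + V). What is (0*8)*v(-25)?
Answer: 0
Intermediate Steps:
v(V) = 3*V*(5 + V) (v(V) = (2*V + V)*(5 + V) = (3*V)*(5 + V) = 3*V*(5 + V))
(0*8)*v(-25) = (0*8)*(3*(-25)*(5 - 25)) = 0*(3*(-25)*(-20)) = 0*1500 = 0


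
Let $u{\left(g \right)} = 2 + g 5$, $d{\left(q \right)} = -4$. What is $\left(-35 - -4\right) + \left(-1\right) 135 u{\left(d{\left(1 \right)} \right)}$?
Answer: $2399$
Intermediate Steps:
$u{\left(g \right)} = 2 + 5 g$
$\left(-35 - -4\right) + \left(-1\right) 135 u{\left(d{\left(1 \right)} \right)} = \left(-35 - -4\right) + \left(-1\right) 135 \left(2 + 5 \left(-4\right)\right) = \left(-35 + 4\right) - 135 \left(2 - 20\right) = -31 - -2430 = -31 + 2430 = 2399$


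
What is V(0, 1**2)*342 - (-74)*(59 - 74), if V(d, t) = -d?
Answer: -1110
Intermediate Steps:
V(0, 1**2)*342 - (-74)*(59 - 74) = -1*0*342 - (-74)*(59 - 74) = 0*342 - (-74)*(-15) = 0 - 1*1110 = 0 - 1110 = -1110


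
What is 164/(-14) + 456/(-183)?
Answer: -6066/427 ≈ -14.206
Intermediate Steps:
164/(-14) + 456/(-183) = 164*(-1/14) + 456*(-1/183) = -82/7 - 152/61 = -6066/427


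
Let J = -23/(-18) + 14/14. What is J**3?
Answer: 68921/5832 ≈ 11.818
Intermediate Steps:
J = 41/18 (J = -23*(-1/18) + 14*(1/14) = 23/18 + 1 = 41/18 ≈ 2.2778)
J**3 = (41/18)**3 = 68921/5832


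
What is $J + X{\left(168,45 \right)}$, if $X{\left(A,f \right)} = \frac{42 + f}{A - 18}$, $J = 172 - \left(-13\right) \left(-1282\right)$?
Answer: $- \frac{824671}{50} \approx -16493.0$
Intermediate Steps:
$J = -16494$ ($J = 172 - 16666 = -16494$)
$X{\left(A,f \right)} = \frac{42 + f}{-18 + A}$
$J + X{\left(168,45 \right)} = -16494 + \frac{42 + 45}{-18 + 168} = -16494 + \frac{1}{150} \cdot 87 = -16494 + \frac{29}{50} = - \frac{824671}{50}$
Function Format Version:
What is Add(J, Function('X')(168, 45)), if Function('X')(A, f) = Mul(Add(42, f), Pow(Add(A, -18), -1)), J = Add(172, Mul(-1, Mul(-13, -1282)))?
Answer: Rational(-824671, 50) ≈ -16493.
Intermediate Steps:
J = -16494 (J = Add(172, Mul(-1, 16666)) = Add(172, -16666) = -16494)
Function('X')(A, f) = Mul(Pow(Add(-18, A), -1), Add(42, f)) (Function('X')(A, f) = Mul(Add(42, f), Pow(Add(-18, A), -1)) = Mul(Pow(Add(-18, A), -1), Add(42, f)))
Add(J, Function('X')(168, 45)) = Add(-16494, Mul(Pow(Add(-18, 168), -1), Add(42, 45))) = Add(-16494, Mul(Pow(150, -1), 87)) = Add(-16494, Mul(Rational(1, 150), 87)) = Add(-16494, Rational(29, 50)) = Rational(-824671, 50)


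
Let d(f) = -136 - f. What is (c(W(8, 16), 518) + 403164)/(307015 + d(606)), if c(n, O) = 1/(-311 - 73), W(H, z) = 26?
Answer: 154814975/117608832 ≈ 1.3164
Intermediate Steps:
c(n, O) = -1/384 (c(n, O) = 1/(-384) = -1/384)
(c(W(8, 16), 518) + 403164)/(307015 + d(606)) = (-1/384 + 403164)/(307015 + (-136 - 1*606)) = 154814975/(384*(307015 + (-136 - 606))) = 154814975/(384*(307015 - 742)) = (154814975/384)/306273 = (154814975/384)*(1/306273) = 154814975/117608832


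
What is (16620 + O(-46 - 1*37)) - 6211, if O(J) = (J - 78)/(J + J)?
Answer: 1728055/166 ≈ 10410.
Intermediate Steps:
O(J) = (-78 + J)/(2*J) (O(J) = (-78 + J)/((2*J)) = (-78 + J)*(1/(2*J)) = (-78 + J)/(2*J))
(16620 + O(-46 - 1*37)) - 6211 = (16620 + (-78 + (-46 - 1*37))/(2*(-46 - 1*37))) - 6211 = (16620 + (-78 + (-46 - 37))/(2*(-46 - 37))) - 6211 = (16620 + (½)*(-78 - 83)/(-83)) - 6211 = (16620 + (½)*(-1/83)*(-161)) - 6211 = (16620 + 161/166) - 6211 = 2759081/166 - 6211 = 1728055/166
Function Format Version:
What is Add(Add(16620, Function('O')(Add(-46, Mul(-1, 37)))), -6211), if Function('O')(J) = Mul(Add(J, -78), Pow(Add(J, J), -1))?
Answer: Rational(1728055, 166) ≈ 10410.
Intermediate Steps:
Function('O')(J) = Mul(Rational(1, 2), Pow(J, -1), Add(-78, J)) (Function('O')(J) = Mul(Add(-78, J), Pow(Mul(2, J), -1)) = Mul(Add(-78, J), Mul(Rational(1, 2), Pow(J, -1))) = Mul(Rational(1, 2), Pow(J, -1), Add(-78, J)))
Add(Add(16620, Function('O')(Add(-46, Mul(-1, 37)))), -6211) = Add(Add(16620, Mul(Rational(1, 2), Pow(Add(-46, Mul(-1, 37)), -1), Add(-78, Add(-46, Mul(-1, 37))))), -6211) = Add(Add(16620, Mul(Rational(1, 2), Pow(Add(-46, -37), -1), Add(-78, Add(-46, -37)))), -6211) = Add(Add(16620, Mul(Rational(1, 2), Pow(-83, -1), Add(-78, -83))), -6211) = Add(Add(16620, Mul(Rational(1, 2), Rational(-1, 83), -161)), -6211) = Add(Add(16620, Rational(161, 166)), -6211) = Add(Rational(2759081, 166), -6211) = Rational(1728055, 166)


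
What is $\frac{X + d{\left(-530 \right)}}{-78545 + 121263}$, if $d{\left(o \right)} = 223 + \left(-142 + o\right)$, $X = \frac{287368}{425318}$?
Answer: $- \frac{95340207}{9084367162} \approx -0.010495$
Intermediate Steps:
$X = \frac{143684}{212659}$ ($X = 287368 \cdot \frac{1}{425318} = \frac{143684}{212659} \approx 0.67565$)
$d{\left(o \right)} = 81 + o$
$\frac{X + d{\left(-530 \right)}}{-78545 + 121263} = \frac{\frac{143684}{212659} + \left(81 - 530\right)}{-78545 + 121263} = \frac{\frac{143684}{212659} - 449}{42718} = \left(- \frac{95340207}{212659}\right) \frac{1}{42718} = - \frac{95340207}{9084367162}$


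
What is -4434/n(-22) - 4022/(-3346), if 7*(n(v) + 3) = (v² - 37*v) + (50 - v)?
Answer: -49213735/2256877 ≈ -21.806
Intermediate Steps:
n(v) = 29/7 - 38*v/7 + v²/7 (n(v) = -3 + ((v² - 37*v) + (50 - v))/7 = -3 + (50 + v² - 38*v)/7 = -3 + (50/7 - 38*v/7 + v²/7) = 29/7 - 38*v/7 + v²/7)
-4434/n(-22) - 4022/(-3346) = -4434/(29/7 - 38/7*(-22) + (⅐)*(-22)²) - 4022/(-3346) = -4434/(29/7 + 836/7 + (⅐)*484) - 4022*(-1/3346) = -4434/(29/7 + 836/7 + 484/7) + 2011/1673 = -4434/1349/7 + 2011/1673 = -4434*7/1349 + 2011/1673 = -31038/1349 + 2011/1673 = -49213735/2256877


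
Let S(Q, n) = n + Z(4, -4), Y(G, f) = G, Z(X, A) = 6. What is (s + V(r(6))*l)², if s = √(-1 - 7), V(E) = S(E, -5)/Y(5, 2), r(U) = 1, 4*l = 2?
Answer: -799/100 + 2*I*√2/5 ≈ -7.99 + 0.56569*I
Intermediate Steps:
l = ½ (l = (¼)*2 = ½ ≈ 0.50000)
S(Q, n) = 6 + n (S(Q, n) = n + 6 = 6 + n)
V(E) = ⅕ (V(E) = (6 - 5)/5 = 1*(⅕) = ⅕)
s = 2*I*√2 (s = √(-8) = 2*I*√2 ≈ 2.8284*I)
(s + V(r(6))*l)² = (2*I*√2 + (⅕)*(½))² = (2*I*√2 + ⅒)² = (⅒ + 2*I*√2)²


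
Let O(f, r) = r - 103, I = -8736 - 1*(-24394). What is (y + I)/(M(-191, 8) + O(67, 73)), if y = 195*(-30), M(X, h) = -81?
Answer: -9808/111 ≈ -88.360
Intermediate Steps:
I = 15658 (I = -8736 + 24394 = 15658)
O(f, r) = -103 + r
y = -5850
(y + I)/(M(-191, 8) + O(67, 73)) = (-5850 + 15658)/(-81 + (-103 + 73)) = 9808/(-81 - 30) = 9808/(-111) = 9808*(-1/111) = -9808/111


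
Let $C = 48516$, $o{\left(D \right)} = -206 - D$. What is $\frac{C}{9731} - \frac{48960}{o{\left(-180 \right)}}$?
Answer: $\frac{238845588}{126503} \approx 1888.1$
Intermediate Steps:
$\frac{C}{9731} - \frac{48960}{o{\left(-180 \right)}} = \frac{48516}{9731} - \frac{48960}{-206 - -180} = 48516 \cdot \frac{1}{9731} - \frac{48960}{-206 + 180} = \frac{48516}{9731} - \frac{48960}{-26} = \frac{48516}{9731} - - \frac{24480}{13} = \frac{48516}{9731} + \frac{24480}{13} = \frac{238845588}{126503}$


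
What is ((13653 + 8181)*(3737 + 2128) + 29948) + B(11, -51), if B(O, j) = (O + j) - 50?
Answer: 128086268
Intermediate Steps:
B(O, j) = -50 + O + j
((13653 + 8181)*(3737 + 2128) + 29948) + B(11, -51) = ((13653 + 8181)*(3737 + 2128) + 29948) + (-50 + 11 - 51) = (21834*5865 + 29948) - 90 = (128056410 + 29948) - 90 = 128086358 - 90 = 128086268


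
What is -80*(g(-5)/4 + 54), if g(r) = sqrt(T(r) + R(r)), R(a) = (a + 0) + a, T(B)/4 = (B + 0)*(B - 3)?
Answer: -4320 - 100*sqrt(6) ≈ -4564.9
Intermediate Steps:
T(B) = 4*B*(-3 + B) (T(B) = 4*((B + 0)*(B - 3)) = 4*(B*(-3 + B)) = 4*B*(-3 + B))
R(a) = 2*a (R(a) = a + a = 2*a)
g(r) = sqrt(2*r + 4*r*(-3 + r)) (g(r) = sqrt(4*r*(-3 + r) + 2*r) = sqrt(2*r + 4*r*(-3 + r)))
-80*(g(-5)/4 + 54) = -80*((sqrt(2)*sqrt(-5*(-5 + 2*(-5))))/4 + 54) = -80*((sqrt(2)*sqrt(-5*(-5 - 10)))*(1/4) + 54) = -80*((sqrt(2)*sqrt(-5*(-15)))*(1/4) + 54) = -80*((sqrt(2)*sqrt(75))*(1/4) + 54) = -80*((sqrt(2)*(5*sqrt(3)))*(1/4) + 54) = -80*((5*sqrt(6))*(1/4) + 54) = -80*(5*sqrt(6)/4 + 54) = -80*(54 + 5*sqrt(6)/4) = -4320 - 100*sqrt(6)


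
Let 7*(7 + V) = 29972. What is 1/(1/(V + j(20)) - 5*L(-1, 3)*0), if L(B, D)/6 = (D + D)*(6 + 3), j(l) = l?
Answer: 30063/7 ≈ 4294.7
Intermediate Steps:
L(B, D) = 108*D (L(B, D) = 6*((D + D)*(6 + 3)) = 6*((2*D)*9) = 6*(18*D) = 108*D)
V = 29923/7 (V = -7 + (⅐)*29972 = -7 + 29972/7 = 29923/7 ≈ 4274.7)
1/(1/(V + j(20)) - 5*L(-1, 3)*0) = 1/(1/(29923/7 + 20) - 5*(108*3)*0) = 1/(1/(30063/7) - 5*324*0) = 1/(7/30063 - 1620*0) = 1/(7/30063 - 1*0) = 1/(7/30063 + 0) = 1/(7/30063) = 30063/7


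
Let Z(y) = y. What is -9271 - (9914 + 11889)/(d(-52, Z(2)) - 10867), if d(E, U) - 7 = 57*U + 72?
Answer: -98936851/10674 ≈ -9269.0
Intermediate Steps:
d(E, U) = 79 + 57*U (d(E, U) = 7 + (57*U + 72) = 7 + (72 + 57*U) = 79 + 57*U)
-9271 - (9914 + 11889)/(d(-52, Z(2)) - 10867) = -9271 - (9914 + 11889)/((79 + 57*2) - 10867) = -9271 - 21803/((79 + 114) - 10867) = -9271 - 21803/(193 - 10867) = -9271 - 21803/(-10674) = -9271 - 21803*(-1)/10674 = -9271 - 1*(-21803/10674) = -9271 + 21803/10674 = -98936851/10674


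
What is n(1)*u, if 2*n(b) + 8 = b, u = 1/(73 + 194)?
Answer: -7/534 ≈ -0.013109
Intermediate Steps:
u = 1/267 ≈ 0.0037453
n(b) = -4 + b/2
n(1)*u = (-4 + (½)*1)*(1/267) = (-4 + ½)*(1/267) = -7/2*1/267 = -7/534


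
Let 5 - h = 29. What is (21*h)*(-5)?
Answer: 2520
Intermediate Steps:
h = -24 (h = 5 - 1*29 = 5 - 29 = -24)
(21*h)*(-5) = (21*(-24))*(-5) = -504*(-5) = 2520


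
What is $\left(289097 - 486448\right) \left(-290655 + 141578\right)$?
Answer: $29420495027$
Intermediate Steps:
$\left(289097 - 486448\right) \left(-290655 + 141578\right) = \left(-197351\right) \left(-149077\right) = 29420495027$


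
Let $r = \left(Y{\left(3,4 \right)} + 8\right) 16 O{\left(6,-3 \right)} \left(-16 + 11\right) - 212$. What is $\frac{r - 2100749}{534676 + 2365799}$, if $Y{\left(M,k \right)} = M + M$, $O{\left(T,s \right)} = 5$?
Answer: $- \frac{702187}{966825} \approx -0.72628$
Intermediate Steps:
$Y{\left(M,k \right)} = 2 M$
$r = -5812$ ($r = \left(2 \cdot 3 + 8\right) 16 \cdot 5 \left(-16 + 11\right) - 212 = \left(6 + 8\right) 16 \cdot 5 \left(-5\right) - 212 = 14 \cdot 16 \left(-25\right) - 212 = 224 \left(-25\right) - 212 = -5600 - 212 = -5812$)
$\frac{r - 2100749}{534676 + 2365799} = \frac{-5812 - 2100749}{534676 + 2365799} = - \frac{2106561}{2900475} = \left(-2106561\right) \frac{1}{2900475} = - \frac{702187}{966825}$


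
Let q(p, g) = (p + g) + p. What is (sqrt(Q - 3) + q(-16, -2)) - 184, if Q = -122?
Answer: -218 + 5*I*sqrt(5) ≈ -218.0 + 11.18*I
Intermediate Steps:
q(p, g) = g + 2*p (q(p, g) = (g + p) + p = g + 2*p)
(sqrt(Q - 3) + q(-16, -2)) - 184 = (sqrt(-122 - 3) + (-2 + 2*(-16))) - 184 = (sqrt(-125) + (-2 - 32)) - 184 = (5*I*sqrt(5) - 34) - 184 = (-34 + 5*I*sqrt(5)) - 184 = -218 + 5*I*sqrt(5)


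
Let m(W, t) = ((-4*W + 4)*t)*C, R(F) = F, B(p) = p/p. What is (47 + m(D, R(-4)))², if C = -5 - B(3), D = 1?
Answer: 2209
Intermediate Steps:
B(p) = 1
C = -6 (C = -5 - 1*1 = -5 - 1 = -6)
m(W, t) = -6*t*(4 - 4*W) (m(W, t) = ((-4*W + 4)*t)*(-6) = ((4 - 4*W)*t)*(-6) = (t*(4 - 4*W))*(-6) = -6*t*(4 - 4*W))
(47 + m(D, R(-4)))² = (47 + 24*(-4)*(-1 + 1))² = (47 + 24*(-4)*0)² = (47 + 0)² = 47² = 2209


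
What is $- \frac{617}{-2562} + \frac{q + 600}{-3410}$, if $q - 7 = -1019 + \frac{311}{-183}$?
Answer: $\frac{790967}{2184105} \approx 0.36215$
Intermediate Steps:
$q = - \frac{185507}{183}$ ($q = 7 - \left(1019 - \frac{311}{-183}\right) = 7 + \left(-1019 + 311 \left(- \frac{1}{183}\right)\right) = 7 - \frac{186788}{183} = - \frac{185507}{183} \approx -1013.7$)
$- \frac{617}{-2562} + \frac{q + 600}{-3410} = - \frac{617}{-2562} + \frac{- \frac{185507}{183} + 600}{-3410} = \left(-617\right) \left(- \frac{1}{2562}\right) - - \frac{75707}{624030} = \frac{617}{2562} + \frac{75707}{624030} = \frac{790967}{2184105}$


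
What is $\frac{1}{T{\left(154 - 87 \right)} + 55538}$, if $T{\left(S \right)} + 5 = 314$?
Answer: $\frac{1}{55847} \approx 1.7906 \cdot 10^{-5}$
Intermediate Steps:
$T{\left(S \right)} = 309$ ($T{\left(S \right)} = -5 + 314 = 309$)
$\frac{1}{T{\left(154 - 87 \right)} + 55538} = \frac{1}{309 + 55538} = \frac{1}{55847}$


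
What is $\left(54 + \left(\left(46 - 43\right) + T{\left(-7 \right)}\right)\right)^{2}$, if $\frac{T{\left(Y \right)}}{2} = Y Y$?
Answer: $24025$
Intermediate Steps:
$T{\left(Y \right)} = 2 Y^{2}$ ($T{\left(Y \right)} = 2 Y Y = 2 Y^{2}$)
$\left(54 + \left(\left(46 - 43\right) + T{\left(-7 \right)}\right)\right)^{2} = \left(54 + \left(\left(46 - 43\right) + 2 \left(-7\right)^{2}\right)\right)^{2} = \left(54 + \left(3 + 2 \cdot 49\right)\right)^{2} = \left(54 + \left(3 + 98\right)\right)^{2} = \left(54 + 101\right)^{2} = 155^{2} = 24025$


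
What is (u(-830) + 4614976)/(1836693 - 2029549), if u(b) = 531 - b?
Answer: -4616337/192856 ≈ -23.937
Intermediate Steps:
(u(-830) + 4614976)/(1836693 - 2029549) = ((531 - 1*(-830)) + 4614976)/(1836693 - 2029549) = ((531 + 830) + 4614976)/(-192856) = (1361 + 4614976)*(-1/192856) = 4616337*(-1/192856) = -4616337/192856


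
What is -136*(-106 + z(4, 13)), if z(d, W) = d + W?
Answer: 12104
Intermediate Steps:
z(d, W) = W + d
-136*(-106 + z(4, 13)) = -136*(-106 + (13 + 4)) = -136*(-106 + 17) = -136*(-89) = 12104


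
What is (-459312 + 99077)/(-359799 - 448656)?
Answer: 72047/161691 ≈ 0.44558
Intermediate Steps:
(-459312 + 99077)/(-359799 - 448656) = -360235/(-808455) = -360235*(-1/808455) = 72047/161691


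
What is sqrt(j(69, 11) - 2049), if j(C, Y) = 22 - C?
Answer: 4*I*sqrt(131) ≈ 45.782*I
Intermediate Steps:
sqrt(j(69, 11) - 2049) = sqrt((22 - 1*69) - 2049) = sqrt((22 - 69) - 2049) = sqrt(-47 - 2049) = sqrt(-2096) = 4*I*sqrt(131)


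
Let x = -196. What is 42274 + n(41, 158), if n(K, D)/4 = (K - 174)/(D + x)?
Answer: 42288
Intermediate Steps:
n(K, D) = 4*(-174 + K)/(-196 + D) (n(K, D) = 4*((K - 174)/(D - 196)) = 4*((-174 + K)/(-196 + D)) = 4*(-174 + K)/(-196 + D))
42274 + n(41, 158) = 42274 + 4*(-174 + 41)/(-196 + 158) = 42274 + 4*(-133)/(-38) = 42274 + 4*(-1/38)*(-133) = 42274 + 14 = 42288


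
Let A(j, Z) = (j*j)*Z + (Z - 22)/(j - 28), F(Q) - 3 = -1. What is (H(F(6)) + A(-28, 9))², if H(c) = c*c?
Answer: 156319809129/3136 ≈ 4.9847e+7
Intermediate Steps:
F(Q) = 2 (F(Q) = 3 - 1 = 2)
H(c) = c²
A(j, Z) = Z*j² + (-22 + Z)/(-28 + j) (A(j, Z) = j²*Z + (-22 + Z)/(-28 + j) = Z*j² + (-22 + Z)/(-28 + j))
(H(F(6)) + A(-28, 9))² = (2² + (-22 + 9 + 9*(-28)³ - 28*9*(-28)²)/(-28 - 28))² = (4 + (-22 + 9 + 9*(-21952) - 28*9*784)/(-56))² = (4 - (-22 + 9 - 197568 - 197568)/56)² = (4 - 1/56*(-395149))² = (4 + 395149/56)² = (395373/56)² = 156319809129/3136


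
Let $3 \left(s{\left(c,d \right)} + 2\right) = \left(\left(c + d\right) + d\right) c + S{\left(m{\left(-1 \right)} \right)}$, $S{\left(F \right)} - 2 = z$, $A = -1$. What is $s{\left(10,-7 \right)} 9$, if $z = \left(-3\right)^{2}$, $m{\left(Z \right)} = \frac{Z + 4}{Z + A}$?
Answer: $-105$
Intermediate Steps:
$m{\left(Z \right)} = \frac{4 + Z}{-1 + Z}$ ($m{\left(Z \right)} = \frac{Z + 4}{Z - 1} = \frac{4 + Z}{-1 + Z}$)
$z = 9$
$S{\left(F \right)} = 11$ ($S{\left(F \right)} = 2 + 9 = 11$)
$s{\left(c,d \right)} = \frac{5}{3} + \frac{c \left(c + 2 d\right)}{3}$ ($s{\left(c,d \right)} = -2 + \frac{\left(\left(c + d\right) + d\right) c + 11}{3} = -2 + \frac{\left(c + 2 d\right) c + 11}{3} = -2 + \frac{c \left(c + 2 d\right) + 11}{3} = -2 + \frac{11 + c \left(c + 2 d\right)}{3} = -2 + \left(\frac{11}{3} + \frac{c \left(c + 2 d\right)}{3}\right) = \frac{5}{3} + \frac{c \left(c + 2 d\right)}{3}$)
$s{\left(10,-7 \right)} 9 = \left(\frac{5}{3} + \frac{10^{2}}{3} + \frac{2}{3} \cdot 10 \left(-7\right)\right) 9 = \left(\frac{5}{3} + \frac{1}{3} \cdot 100 - \frac{140}{3}\right) 9 = \left(\frac{5}{3} + \frac{100}{3} - \frac{140}{3}\right) 9 = \left(- \frac{35}{3}\right) 9 = -105$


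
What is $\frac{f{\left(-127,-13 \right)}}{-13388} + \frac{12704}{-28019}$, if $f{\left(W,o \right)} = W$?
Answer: $- \frac{166522739}{375118372} \approx -0.44392$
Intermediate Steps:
$\frac{f{\left(-127,-13 \right)}}{-13388} + \frac{12704}{-28019} = - \frac{127}{-13388} + \frac{12704}{-28019} = \left(-127\right) \left(- \frac{1}{13388}\right) + 12704 \left(- \frac{1}{28019}\right) = \frac{127}{13388} - \frac{12704}{28019} = - \frac{166522739}{375118372}$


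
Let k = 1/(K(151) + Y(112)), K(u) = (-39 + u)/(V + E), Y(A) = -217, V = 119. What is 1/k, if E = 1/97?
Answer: -311773/1443 ≈ -216.06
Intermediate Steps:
E = 1/97 ≈ 0.010309
K(u) = -97/296 + 97*u/11544 (K(u) = (-39 + u)/(119 + 1/97) = (-39 + u)/(11544/97) = (-39 + u)*(97/11544) = -97/296 + 97*u/11544)
k = -1443/311773 (k = 1/((-97/296 + (97/11544)*151) - 217) = 1/((-97/296 + 14647/11544) - 217) = 1/(1358/1443 - 217) = 1/(-311773/1443) = -1443/311773 ≈ -0.0046284)
1/k = 1/(-1443/311773) = -311773/1443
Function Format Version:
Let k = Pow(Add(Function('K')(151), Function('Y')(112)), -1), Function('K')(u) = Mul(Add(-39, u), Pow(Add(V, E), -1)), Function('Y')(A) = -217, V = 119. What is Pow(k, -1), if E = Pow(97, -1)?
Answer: Rational(-311773, 1443) ≈ -216.06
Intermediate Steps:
E = Rational(1, 97) ≈ 0.010309
Function('K')(u) = Add(Rational(-97, 296), Mul(Rational(97, 11544), u)) (Function('K')(u) = Mul(Add(-39, u), Pow(Add(119, Rational(1, 97)), -1)) = Mul(Add(-39, u), Pow(Rational(11544, 97), -1)) = Mul(Add(-39, u), Rational(97, 11544)) = Add(Rational(-97, 296), Mul(Rational(97, 11544), u)))
k = Rational(-1443, 311773) (k = Pow(Add(Add(Rational(-97, 296), Mul(Rational(97, 11544), 151)), -217), -1) = Pow(Add(Add(Rational(-97, 296), Rational(14647, 11544)), -217), -1) = Pow(Add(Rational(1358, 1443), -217), -1) = Pow(Rational(-311773, 1443), -1) = Rational(-1443, 311773) ≈ -0.0046284)
Pow(k, -1) = Pow(Rational(-1443, 311773), -1) = Rational(-311773, 1443)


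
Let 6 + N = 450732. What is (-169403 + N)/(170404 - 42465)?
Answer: 40189/18277 ≈ 2.1989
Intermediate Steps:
N = 450726 (N = -6 + 450732 = 450726)
(-169403 + N)/(170404 - 42465) = (-169403 + 450726)/(170404 - 42465) = 281323/127939 = 281323*(1/127939) = 40189/18277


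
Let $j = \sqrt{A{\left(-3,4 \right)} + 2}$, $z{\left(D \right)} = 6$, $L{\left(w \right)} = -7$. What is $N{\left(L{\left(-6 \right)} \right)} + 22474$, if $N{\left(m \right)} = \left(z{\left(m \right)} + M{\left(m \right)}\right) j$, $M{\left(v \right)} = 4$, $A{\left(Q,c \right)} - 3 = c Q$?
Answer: $22474 + 10 i \sqrt{7} \approx 22474.0 + 26.458 i$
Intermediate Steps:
$A{\left(Q,c \right)} = 3 + Q c$ ($A{\left(Q,c \right)} = 3 + c Q = 3 + Q c$)
$j = i \sqrt{7}$ ($j = \sqrt{\left(3 - 12\right) + 2} = \sqrt{-9 + 2} = \sqrt{-7} = i \sqrt{7} \approx 2.6458 i$)
$N{\left(m \right)} = 10 i \sqrt{7}$ ($N{\left(m \right)} = \left(6 + 4\right) i \sqrt{7} = 10 i \sqrt{7}$)
$N{\left(L{\left(-6 \right)} \right)} + 22474 = 10 i \sqrt{7} + 22474 = 22474 + 10 i \sqrt{7}$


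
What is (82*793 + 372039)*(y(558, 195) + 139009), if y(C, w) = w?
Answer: 60841196260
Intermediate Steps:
(82*793 + 372039)*(y(558, 195) + 139009) = (82*793 + 372039)*(195 + 139009) = (65026 + 372039)*139204 = 437065*139204 = 60841196260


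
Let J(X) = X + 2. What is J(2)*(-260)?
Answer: -1040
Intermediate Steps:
J(X) = 2 + X
J(2)*(-260) = (2 + 2)*(-260) = 4*(-260) = -1040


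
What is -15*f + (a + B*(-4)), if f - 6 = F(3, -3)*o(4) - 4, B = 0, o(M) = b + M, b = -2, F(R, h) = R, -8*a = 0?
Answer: -120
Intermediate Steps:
a = 0 (a = -1/8*0 = 0)
o(M) = -2 + M
f = 8 (f = 6 + (3*(-2 + 4) - 4) = 6 + (3*2 - 4) = 6 + (6 - 4) = 6 + 2 = 8)
-15*f + (a + B*(-4)) = -15*8 + (0 + 0*(-4)) = -120 + (0 + 0) = -120 + 0 = -120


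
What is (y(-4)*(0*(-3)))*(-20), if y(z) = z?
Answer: 0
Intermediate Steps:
(y(-4)*(0*(-3)))*(-20) = -0*(-3)*(-20) = -4*0*(-20) = 0*(-20) = 0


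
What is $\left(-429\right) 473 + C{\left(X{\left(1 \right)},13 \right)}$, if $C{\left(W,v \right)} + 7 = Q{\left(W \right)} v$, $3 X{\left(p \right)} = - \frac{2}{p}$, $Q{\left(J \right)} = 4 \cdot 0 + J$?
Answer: $- \frac{608798}{3} \approx -2.0293 \cdot 10^{5}$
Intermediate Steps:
$Q{\left(J \right)} = J$ ($Q{\left(J \right)} = 0 + J = J$)
$X{\left(p \right)} = - \frac{2}{3 p}$ ($X{\left(p \right)} = \frac{\left(-2\right) \frac{1}{p}}{3} = - \frac{2}{3 p}$)
$C{\left(W,v \right)} = -7 + W v$
$\left(-429\right) 473 + C{\left(X{\left(1 \right)},13 \right)} = \left(-429\right) 473 + \left(-7 + - \frac{2}{3 \cdot 1} \cdot 13\right) = -202917 + \left(-7 + \left(- \frac{2}{3}\right) 1 \cdot 13\right) = -202917 - \frac{47}{3} = - \frac{608798}{3}$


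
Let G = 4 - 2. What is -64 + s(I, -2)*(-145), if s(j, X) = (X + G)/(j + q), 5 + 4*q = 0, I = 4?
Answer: -64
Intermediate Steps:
q = -5/4 (q = -5/4 + (1/4)*0 = -5/4 + 0 = -5/4 ≈ -1.2500)
G = 2
s(j, X) = (2 + X)/(-5/4 + j) (s(j, X) = (X + 2)/(j - 5/4) = (2 + X)/(-5/4 + j))
-64 + s(I, -2)*(-145) = -64 + (4*(2 - 2)/(-5 + 4*4))*(-145) = -64 + (4*0/(-5 + 16))*(-145) = -64 + (4*0/11)*(-145) = -64 + (4*(1/11)*0)*(-145) = -64 + 0*(-145) = -64 + 0 = -64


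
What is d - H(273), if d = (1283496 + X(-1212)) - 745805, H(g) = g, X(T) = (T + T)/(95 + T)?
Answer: 600298330/1117 ≈ 5.3742e+5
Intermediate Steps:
X(T) = 2*T/(95 + T) (X(T) = (2*T)/(95 + T) = 2*T/(95 + T))
d = 600603271/1117 (d = (1283496 + 2*(-1212)/(95 - 1212)) - 745805 = (1283496 + 2*(-1212)/(-1117)) - 745805 = (1283496 + 2*(-1212)*(-1/1117)) - 745805 = (1283496 + 2424/1117) - 745805 = 1433667456/1117 - 745805 = 600603271/1117 ≈ 5.3769e+5)
d - H(273) = 600603271/1117 - 1*273 = 600603271/1117 - 273 = 600298330/1117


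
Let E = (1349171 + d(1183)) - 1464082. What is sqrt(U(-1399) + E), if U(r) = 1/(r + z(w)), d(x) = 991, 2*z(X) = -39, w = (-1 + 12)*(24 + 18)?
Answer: I*sqrt(916892986154)/2837 ≈ 337.52*I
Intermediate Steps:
w = 462 (w = 11*42 = 462)
z(X) = -39/2 (z(X) = (1/2)*(-39) = -39/2)
E = -113920 (E = (1349171 + 991) - 1464082 = 1350162 - 1464082 = -113920)
U(r) = 1/(-39/2 + r) (U(r) = 1/(r - 39/2) = 1/(-39/2 + r))
sqrt(U(-1399) + E) = sqrt(2/(-39 + 2*(-1399)) - 113920) = sqrt(2/(-39 - 2798) - 113920) = sqrt(2/(-2837) - 113920) = sqrt(2*(-1/2837) - 113920) = sqrt(-2/2837 - 113920) = sqrt(-323191042/2837) = I*sqrt(916892986154)/2837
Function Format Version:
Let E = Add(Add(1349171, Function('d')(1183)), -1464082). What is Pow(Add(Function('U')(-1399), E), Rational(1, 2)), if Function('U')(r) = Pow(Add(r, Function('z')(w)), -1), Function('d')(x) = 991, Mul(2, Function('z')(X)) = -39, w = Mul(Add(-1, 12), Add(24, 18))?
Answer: Mul(Rational(1, 2837), I, Pow(916892986154, Rational(1, 2))) ≈ Mul(337.52, I)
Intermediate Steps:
w = 462 (w = Mul(11, 42) = 462)
Function('z')(X) = Rational(-39, 2) (Function('z')(X) = Mul(Rational(1, 2), -39) = Rational(-39, 2))
E = -113920 (E = Add(Add(1349171, 991), -1464082) = Add(1350162, -1464082) = -113920)
Function('U')(r) = Pow(Add(Rational(-39, 2), r), -1) (Function('U')(r) = Pow(Add(r, Rational(-39, 2)), -1) = Pow(Add(Rational(-39, 2), r), -1))
Pow(Add(Function('U')(-1399), E), Rational(1, 2)) = Pow(Add(Mul(2, Pow(Add(-39, Mul(2, -1399)), -1)), -113920), Rational(1, 2)) = Pow(Add(Mul(2, Pow(Add(-39, -2798), -1)), -113920), Rational(1, 2)) = Pow(Add(Mul(2, Pow(-2837, -1)), -113920), Rational(1, 2)) = Pow(Add(Mul(2, Rational(-1, 2837)), -113920), Rational(1, 2)) = Pow(Add(Rational(-2, 2837), -113920), Rational(1, 2)) = Pow(Rational(-323191042, 2837), Rational(1, 2)) = Mul(Rational(1, 2837), I, Pow(916892986154, Rational(1, 2)))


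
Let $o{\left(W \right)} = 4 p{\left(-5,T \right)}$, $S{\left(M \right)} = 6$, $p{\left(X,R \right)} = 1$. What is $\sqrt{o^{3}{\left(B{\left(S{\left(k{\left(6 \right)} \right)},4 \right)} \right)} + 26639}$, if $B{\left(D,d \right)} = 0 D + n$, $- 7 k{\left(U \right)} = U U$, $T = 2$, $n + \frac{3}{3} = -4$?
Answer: $3 \sqrt{2967} \approx 163.41$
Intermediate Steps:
$n = -5$ ($n = -1 - 4 = -5$)
$k{\left(U \right)} = - \frac{U^{2}}{7}$ ($k{\left(U \right)} = - \frac{U U}{7} = - \frac{U^{2}}{7}$)
$B{\left(D,d \right)} = -5$ ($B{\left(D,d \right)} = 0 D - 5 = 0 - 5 = -5$)
$o{\left(W \right)} = 4$ ($o{\left(W \right)} = 4 \cdot 1 = 4$)
$\sqrt{o^{3}{\left(B{\left(S{\left(k{\left(6 \right)} \right)},4 \right)} \right)} + 26639} = \sqrt{4^{3} + 26639} = \sqrt{64 + 26639} = \sqrt{26703} = 3 \sqrt{2967}$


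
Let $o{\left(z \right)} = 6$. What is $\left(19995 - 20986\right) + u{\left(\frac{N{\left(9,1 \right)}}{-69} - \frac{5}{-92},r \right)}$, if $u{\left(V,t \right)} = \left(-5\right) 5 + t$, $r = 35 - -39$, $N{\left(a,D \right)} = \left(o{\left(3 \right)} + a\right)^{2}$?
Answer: $-942$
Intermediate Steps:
$N{\left(a,D \right)} = \left(6 + a\right)^{2}$
$r = 74$ ($r = 35 + 39 = 74$)
$u{\left(V,t \right)} = -25 + t$
$\left(19995 - 20986\right) + u{\left(\frac{N{\left(9,1 \right)}}{-69} - \frac{5}{-92},r \right)} = \left(19995 - 20986\right) + \left(-25 + 74\right) = -991 + 49 = -942$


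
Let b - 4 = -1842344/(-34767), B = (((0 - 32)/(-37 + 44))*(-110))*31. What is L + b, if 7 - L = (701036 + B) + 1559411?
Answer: -553900927516/243369 ≈ -2.2760e+6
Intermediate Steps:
B = 109120/7 (B = (-32/7*(-110))*31 = (-32*1/7*(-110))*31 = -32/7*(-110)*31 = (3520/7)*31 = 109120/7 ≈ 15589.)
L = -15932200/7 (L = 7 - ((701036 + 109120/7) + 1559411) = 7 - (5016372/7 + 1559411) = 7 - 1*15932249/7 = 7 - 15932249/7 = -15932200/7 ≈ -2.2760e+6)
b = 1981412/34767 (b = 4 - 1842344/(-34767) = 4 - 1842344*(-1/34767) = 4 + 1842344/34767 = 1981412/34767 ≈ 56.991)
L + b = -15932200/7 + 1981412/34767 = -553900927516/243369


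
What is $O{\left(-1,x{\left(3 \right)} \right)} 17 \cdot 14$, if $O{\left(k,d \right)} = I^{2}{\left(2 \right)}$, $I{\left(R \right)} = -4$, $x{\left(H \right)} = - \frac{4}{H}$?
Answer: $3808$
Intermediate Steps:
$O{\left(k,d \right)} = 16$ ($O{\left(k,d \right)} = \left(-4\right)^{2} = 16$)
$O{\left(-1,x{\left(3 \right)} \right)} 17 \cdot 14 = 16 \cdot 17 \cdot 14 = 272 \cdot 14 = 3808$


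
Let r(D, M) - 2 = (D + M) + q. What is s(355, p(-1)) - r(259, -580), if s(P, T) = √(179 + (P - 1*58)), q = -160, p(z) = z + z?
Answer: 479 + 2*√119 ≈ 500.82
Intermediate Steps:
p(z) = 2*z
r(D, M) = -158 + D + M (r(D, M) = 2 + ((D + M) - 160) = 2 + (-160 + D + M) = -158 + D + M)
s(P, T) = √(121 + P) (s(P, T) = √(179 + (P - 58)) = √(179 + (-58 + P)) = √(121 + P))
s(355, p(-1)) - r(259, -580) = √(121 + 355) - (-158 + 259 - 580) = √476 - 1*(-479) = 2*√119 + 479 = 479 + 2*√119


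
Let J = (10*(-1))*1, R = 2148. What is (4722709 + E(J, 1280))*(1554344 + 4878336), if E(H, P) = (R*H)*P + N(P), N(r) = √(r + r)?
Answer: -146483001261880 + 102922880*√10 ≈ -1.4648e+14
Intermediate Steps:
N(r) = √2*√r (N(r) = √(2*r) = √2*√r)
J = -10 (J = -10*1 = -10)
E(H, P) = √2*√P + 2148*H*P (E(H, P) = (2148*H)*P + √2*√P = 2148*H*P + √2*√P = √2*√P + 2148*H*P)
(4722709 + E(J, 1280))*(1554344 + 4878336) = (4722709 + (√2*√1280 + 2148*(-10)*1280))*(1554344 + 4878336) = (4722709 + (√2*(16*√5) - 27494400))*6432680 = (4722709 + (16*√10 - 27494400))*6432680 = (4722709 + (-27494400 + 16*√10))*6432680 = (-22771691 + 16*√10)*6432680 = -146483001261880 + 102922880*√10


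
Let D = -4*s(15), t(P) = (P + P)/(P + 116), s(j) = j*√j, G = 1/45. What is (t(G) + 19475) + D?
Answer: 101678977/5221 - 60*√15 ≈ 19243.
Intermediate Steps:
G = 1/45 ≈ 0.022222
s(j) = j^(3/2)
t(P) = 2*P/(116 + P) (t(P) = (2*P)/(116 + P) = 2*P/(116 + P))
D = -60*√15 ≈ -232.38
(t(G) + 19475) + D = (2*(1/45)/(116 + 1/45) + 19475) - 60*√15 = (2*(1/45)/(5221/45) + 19475) - 60*√15 = (2*(1/45)*(45/5221) + 19475) - 60*√15 = (2/5221 + 19475) - 60*√15 = 101678977/5221 - 60*√15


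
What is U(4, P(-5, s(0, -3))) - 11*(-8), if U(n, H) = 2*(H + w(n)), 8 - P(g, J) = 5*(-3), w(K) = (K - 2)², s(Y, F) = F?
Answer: 142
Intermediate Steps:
w(K) = (-2 + K)²
P(g, J) = 23 (P(g, J) = 8 - 5*(-3) = 8 - 1*(-15) = 8 + 15 = 23)
U(n, H) = 2*H + 2*(-2 + n)² (U(n, H) = 2*(H + (-2 + n)²) = 2*H + 2*(-2 + n)²)
U(4, P(-5, s(0, -3))) - 11*(-8) = (2*23 + 2*(-2 + 4)²) - 11*(-8) = (46 + 2*2²) + 88 = (46 + 2*4) + 88 = (46 + 8) + 88 = 54 + 88 = 142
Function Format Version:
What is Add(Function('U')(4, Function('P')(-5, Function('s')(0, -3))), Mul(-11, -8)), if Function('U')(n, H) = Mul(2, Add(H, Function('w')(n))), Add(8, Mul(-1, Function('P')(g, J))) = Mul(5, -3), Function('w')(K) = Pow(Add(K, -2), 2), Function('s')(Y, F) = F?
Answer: 142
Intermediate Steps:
Function('w')(K) = Pow(Add(-2, K), 2)
Function('P')(g, J) = 23 (Function('P')(g, J) = Add(8, Mul(-1, Mul(5, -3))) = Add(8, Mul(-1, -15)) = Add(8, 15) = 23)
Function('U')(n, H) = Add(Mul(2, H), Mul(2, Pow(Add(-2, n), 2))) (Function('U')(n, H) = Mul(2, Add(H, Pow(Add(-2, n), 2))) = Add(Mul(2, H), Mul(2, Pow(Add(-2, n), 2))))
Add(Function('U')(4, Function('P')(-5, Function('s')(0, -3))), Mul(-11, -8)) = Add(Add(Mul(2, 23), Mul(2, Pow(Add(-2, 4), 2))), Mul(-11, -8)) = Add(Add(46, Mul(2, Pow(2, 2))), 88) = Add(Add(46, Mul(2, 4)), 88) = Add(Add(46, 8), 88) = Add(54, 88) = 142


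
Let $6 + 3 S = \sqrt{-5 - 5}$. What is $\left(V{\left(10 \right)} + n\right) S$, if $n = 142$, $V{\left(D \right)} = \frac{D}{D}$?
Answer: $-286 + \frac{143 i \sqrt{10}}{3} \approx -286.0 + 150.74 i$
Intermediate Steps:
$V{\left(D \right)} = 1$
$S = -2 + \frac{i \sqrt{10}}{3}$ ($S = -2 + \frac{\sqrt{-5 - 5}}{3} = -2 + \frac{\sqrt{-10}}{3} = -2 + \frac{i \sqrt{10}}{3} \approx -2.0 + 1.0541 i$)
$\left(V{\left(10 \right)} + n\right) S = \left(1 + 142\right) \left(-2 + \frac{i \sqrt{10}}{3}\right) = 143 \left(-2 + \frac{i \sqrt{10}}{3}\right) = -286 + \frac{143 i \sqrt{10}}{3}$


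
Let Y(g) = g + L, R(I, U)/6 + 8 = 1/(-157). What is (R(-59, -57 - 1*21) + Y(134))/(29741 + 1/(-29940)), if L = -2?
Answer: 394669080/139799949623 ≈ 0.0028231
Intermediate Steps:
R(I, U) = -7542/157 (R(I, U) = -48 + 6*(1/(-157)) = -48 + 6*(1*(-1/157)) = -48 + 6*(-1/157) = -48 - 6/157 = -7542/157)
Y(g) = -2 + g (Y(g) = g - 2 = -2 + g)
(R(-59, -57 - 1*21) + Y(134))/(29741 + 1/(-29940)) = (-7542/157 + (-2 + 134))/(29741 + 1/(-29940)) = (-7542/157 + 132)/(29741 - 1/29940) = 13182/(157*(890445539/29940)) = (13182/157)*(29940/890445539) = 394669080/139799949623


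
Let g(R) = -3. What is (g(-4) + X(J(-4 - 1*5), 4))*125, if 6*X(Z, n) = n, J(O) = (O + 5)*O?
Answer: -875/3 ≈ -291.67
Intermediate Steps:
J(O) = O*(5 + O) (J(O) = (5 + O)*O = O*(5 + O))
X(Z, n) = n/6
(g(-4) + X(J(-4 - 1*5), 4))*125 = (-3 + (⅙)*4)*125 = (-3 + ⅔)*125 = -7/3*125 = -875/3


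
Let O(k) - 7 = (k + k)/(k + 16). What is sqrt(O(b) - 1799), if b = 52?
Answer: 3*I*sqrt(57494)/17 ≈ 42.314*I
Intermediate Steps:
O(k) = 7 + 2*k/(16 + k) (O(k) = 7 + (k + k)/(k + 16) = 7 + (2*k)/(16 + k) = 7 + 2*k/(16 + k))
sqrt(O(b) - 1799) = sqrt((112 + 9*52)/(16 + 52) - 1799) = sqrt((112 + 468)/68 - 1799) = sqrt((1/68)*580 - 1799) = sqrt(145/17 - 1799) = sqrt(-30438/17) = 3*I*sqrt(57494)/17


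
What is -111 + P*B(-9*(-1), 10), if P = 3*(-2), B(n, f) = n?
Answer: -165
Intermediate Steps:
P = -6
-111 + P*B(-9*(-1), 10) = -111 - (-54)*(-1) = -111 - 6*9 = -111 - 54 = -165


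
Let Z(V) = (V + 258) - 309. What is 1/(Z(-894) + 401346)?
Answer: 1/400401 ≈ 2.4975e-6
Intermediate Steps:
Z(V) = -51 + V (Z(V) = (258 + V) - 309 = -51 + V)
1/(Z(-894) + 401346) = 1/((-51 - 894) + 401346) = 1/(-945 + 401346) = 1/400401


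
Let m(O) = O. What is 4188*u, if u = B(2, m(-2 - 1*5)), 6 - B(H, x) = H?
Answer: 16752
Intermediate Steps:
B(H, x) = 6 - H
u = 4 (u = 6 - 1*2 = 6 - 2 = 4)
4188*u = 4188*4 = 16752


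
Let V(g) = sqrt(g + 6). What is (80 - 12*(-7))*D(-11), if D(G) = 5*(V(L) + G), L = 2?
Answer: -9020 + 1640*sqrt(2) ≈ -6700.7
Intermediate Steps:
V(g) = sqrt(6 + g)
D(G) = 5*G + 10*sqrt(2) (D(G) = 5*(sqrt(6 + 2) + G) = 5*(sqrt(8) + G) = 5*(2*sqrt(2) + G) = 5*(G + 2*sqrt(2)) = 5*G + 10*sqrt(2))
(80 - 12*(-7))*D(-11) = (80 - 12*(-7))*(5*(-11) + 10*sqrt(2)) = (80 + 84)*(-55 + 10*sqrt(2)) = 164*(-55 + 10*sqrt(2)) = -9020 + 1640*sqrt(2)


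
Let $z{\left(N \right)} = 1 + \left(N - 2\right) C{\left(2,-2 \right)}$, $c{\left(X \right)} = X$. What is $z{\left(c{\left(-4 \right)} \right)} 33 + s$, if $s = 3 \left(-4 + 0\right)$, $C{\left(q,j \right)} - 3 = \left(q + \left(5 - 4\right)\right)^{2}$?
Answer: $-2355$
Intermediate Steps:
$C{\left(q,j \right)} = 3 + \left(1 + q\right)^{2}$ ($C{\left(q,j \right)} = 3 + \left(q + \left(5 - 4\right)\right)^{2} = 3 + \left(q + 1\right)^{2} = 3 + \left(1 + q\right)^{2}$)
$z{\left(N \right)} = -23 + 12 N$ ($z{\left(N \right)} = 1 + \left(N - 2\right) \left(3 + \left(1 + 2\right)^{2}\right) = 1 + \left(-2 + N\right) \left(3 + 3^{2}\right) = 1 + \left(-2 + N\right) \left(3 + 9\right) = 1 + \left(-2 + N\right) 12 = 1 + \left(-24 + 12 N\right) = -23 + 12 N$)
$s = -12$ ($s = 3 \left(-4\right) = -12$)
$z{\left(c{\left(-4 \right)} \right)} 33 + s = \left(-23 + 12 \left(-4\right)\right) 33 - 12 = \left(-23 - 48\right) 33 - 12 = \left(-71\right) 33 - 12 = -2343 - 12 = -2355$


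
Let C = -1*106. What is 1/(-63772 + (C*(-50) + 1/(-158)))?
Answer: -158/9238577 ≈ -1.7102e-5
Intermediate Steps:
C = -106
1/(-63772 + (C*(-50) + 1/(-158))) = 1/(-63772 + (-106*(-50) + 1/(-158))) = 1/(-63772 + (5300 - 1/158)) = 1/(-63772 + 837399/158) = 1/(-9238577/158) = -158/9238577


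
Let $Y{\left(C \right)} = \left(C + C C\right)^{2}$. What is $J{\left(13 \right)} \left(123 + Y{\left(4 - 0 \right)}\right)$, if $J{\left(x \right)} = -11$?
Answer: $-5753$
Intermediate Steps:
$Y{\left(C \right)} = \left(C + C^{2}\right)^{2}$
$J{\left(13 \right)} \left(123 + Y{\left(4 - 0 \right)}\right) = - 11 \left(123 + \left(4 - 0\right)^{2} \left(1 + \left(4 - 0\right)\right)^{2}\right) = - 11 \left(123 + \left(4 + 0\right)^{2} \left(1 + \left(4 + 0\right)\right)^{2}\right) = - 11 \left(123 + 4^{2} \left(1 + 4\right)^{2}\right) = - 11 \left(123 + 16 \cdot 5^{2}\right) = - 11 \left(123 + 16 \cdot 25\right) = - 11 \left(123 + 400\right) = \left(-11\right) 523 = -5753$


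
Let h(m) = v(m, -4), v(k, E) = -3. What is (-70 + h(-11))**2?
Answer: 5329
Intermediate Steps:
h(m) = -3
(-70 + h(-11))**2 = (-70 - 3)**2 = (-73)**2 = 5329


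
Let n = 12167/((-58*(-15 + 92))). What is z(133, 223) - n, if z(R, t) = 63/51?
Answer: 300625/75922 ≈ 3.9597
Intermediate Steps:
z(R, t) = 21/17 (z(R, t) = 63*(1/51) = 21/17)
n = -12167/4466 (n = 12167/((-58*77)) = 12167/(-4466) = 12167*(-1/4466) = -12167/4466 ≈ -2.7244)
z(133, 223) - n = 21/17 - 1*(-12167/4466) = 21/17 + 12167/4466 = 300625/75922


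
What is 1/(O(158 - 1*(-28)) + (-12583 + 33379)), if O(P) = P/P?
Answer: 1/20797 ≈ 4.8084e-5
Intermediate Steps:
O(P) = 1
1/(O(158 - 1*(-28)) + (-12583 + 33379)) = 1/(1 + (-12583 + 33379)) = 1/(1 + 20796) = 1/20797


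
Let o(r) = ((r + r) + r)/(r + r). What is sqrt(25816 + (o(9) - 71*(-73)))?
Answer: 249*sqrt(2)/2 ≈ 176.07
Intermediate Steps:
o(r) = 3/2 (o(r) = (2*r + r)/((2*r)) = (3*r)*(1/(2*r)) = 3/2)
sqrt(25816 + (o(9) - 71*(-73))) = sqrt(25816 + (3/2 - 71*(-73))) = sqrt(25816 + (3/2 + 5183)) = sqrt(25816 + 10369/2) = sqrt(62001/2) = 249*sqrt(2)/2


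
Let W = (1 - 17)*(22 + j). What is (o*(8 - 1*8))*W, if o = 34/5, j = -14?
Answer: 0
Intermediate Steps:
W = -128 (W = (1 - 17)*(22 - 14) = -16*8 = -128)
o = 34/5 (o = 34*(1/5) = 34/5 ≈ 6.8000)
(o*(8 - 1*8))*W = (34*(8 - 1*8)/5)*(-128) = (34*(8 - 8)/5)*(-128) = ((34/5)*0)*(-128) = 0*(-128) = 0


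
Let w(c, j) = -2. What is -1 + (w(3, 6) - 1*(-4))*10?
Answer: 19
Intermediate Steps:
-1 + (w(3, 6) - 1*(-4))*10 = -1 + (-2 - 1*(-4))*10 = -1 + (-2 + 4)*10 = -1 + 2*10 = -1 + 20 = 19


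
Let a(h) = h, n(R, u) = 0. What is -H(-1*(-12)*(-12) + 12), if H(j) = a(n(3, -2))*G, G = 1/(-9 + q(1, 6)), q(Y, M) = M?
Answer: 0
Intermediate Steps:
G = -1/3 (G = 1/(-9 + 6) = 1/(-3) = -1/3 ≈ -0.33333)
H(j) = 0 (H(j) = 0*(-1/3) = 0)
-H(-1*(-12)*(-12) + 12) = -1*0 = 0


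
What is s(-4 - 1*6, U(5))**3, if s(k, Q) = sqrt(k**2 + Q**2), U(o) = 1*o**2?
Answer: 3625*sqrt(29) ≈ 19521.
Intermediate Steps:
U(o) = o**2
s(k, Q) = sqrt(Q**2 + k**2)
s(-4 - 1*6, U(5))**3 = (sqrt((5**2)**2 + (-4 - 1*6)**2))**3 = (sqrt(25**2 + (-4 - 6)**2))**3 = (sqrt(625 + (-10)**2))**3 = (sqrt(625 + 100))**3 = (sqrt(725))**3 = (5*sqrt(29))**3 = 3625*sqrt(29)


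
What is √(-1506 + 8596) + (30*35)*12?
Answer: 12600 + √7090 ≈ 12684.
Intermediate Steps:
√(-1506 + 8596) + (30*35)*12 = √7090 + 1050*12 = √7090 + 12600 = 12600 + √7090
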